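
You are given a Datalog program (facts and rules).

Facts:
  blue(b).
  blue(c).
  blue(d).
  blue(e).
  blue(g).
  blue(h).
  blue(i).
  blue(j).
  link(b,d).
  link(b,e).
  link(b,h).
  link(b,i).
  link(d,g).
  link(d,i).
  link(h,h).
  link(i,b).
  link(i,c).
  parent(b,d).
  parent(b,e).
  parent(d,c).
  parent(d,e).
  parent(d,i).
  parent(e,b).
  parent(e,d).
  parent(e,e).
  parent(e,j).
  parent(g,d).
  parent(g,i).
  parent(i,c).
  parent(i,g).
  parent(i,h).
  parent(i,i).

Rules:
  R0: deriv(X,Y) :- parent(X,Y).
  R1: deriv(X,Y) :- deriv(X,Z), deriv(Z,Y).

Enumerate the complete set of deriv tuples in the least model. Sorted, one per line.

deriv(b,b)
deriv(b,c)
deriv(b,d)
deriv(b,e)
deriv(b,g)
deriv(b,h)
deriv(b,i)
deriv(b,j)
deriv(d,b)
deriv(d,c)
deriv(d,d)
deriv(d,e)
deriv(d,g)
deriv(d,h)
deriv(d,i)
deriv(d,j)
deriv(e,b)
deriv(e,c)
deriv(e,d)
deriv(e,e)
deriv(e,g)
deriv(e,h)
deriv(e,i)
deriv(e,j)
deriv(g,b)
deriv(g,c)
deriv(g,d)
deriv(g,e)
deriv(g,g)
deriv(g,h)
deriv(g,i)
deriv(g,j)
deriv(i,b)
deriv(i,c)
deriv(i,d)
deriv(i,e)
deriv(i,g)
deriv(i,h)
deriv(i,i)
deriv(i,j)

round 1: derive deriv(b,d) via R0 from parent(b,d)
round 1: derive deriv(b,e) via R0 from parent(b,e)
round 1: derive deriv(d,c) via R0 from parent(d,c)
round 1: derive deriv(d,e) via R0 from parent(d,e)
round 1: derive deriv(d,i) via R0 from parent(d,i)
round 1: derive deriv(e,b) via R0 from parent(e,b)
round 1: derive deriv(e,d) via R0 from parent(e,d)
round 1: derive deriv(e,e) via R0 from parent(e,e)
round 1: derive deriv(e,j) via R0 from parent(e,j)
round 1: derive deriv(g,d) via R0 from parent(g,d)
round 1: derive deriv(g,i) via R0 from parent(g,i)
round 1: derive deriv(i,c) via R0 from parent(i,c)
round 1: derive deriv(i,g) via R0 from parent(i,g)
round 1: derive deriv(i,h) via R0 from parent(i,h)
round 1: derive deriv(i,i) via R0 from parent(i,i)
round 2: derive deriv(b,b) via R1 from deriv(b,e), deriv(e,b)
round 2: derive deriv(b,c) via R1 from deriv(b,d), deriv(d,c)
round 2: derive deriv(b,i) via R1 from deriv(b,d), deriv(d,i)
round 2: derive deriv(b,j) via R1 from deriv(b,e), deriv(e,j)
round 2: derive deriv(d,b) via R1 from deriv(d,e), deriv(e,b)
round 2: derive deriv(d,d) via R1 from deriv(d,e), deriv(e,d)
round 2: derive deriv(d,g) via R1 from deriv(d,i), deriv(i,g)
round 2: derive deriv(d,h) via R1 from deriv(d,i), deriv(i,h)
round 2: derive deriv(d,j) via R1 from deriv(d,e), deriv(e,j)
round 2: derive deriv(e,c) via R1 from deriv(e,d), deriv(d,c)
round 2: derive deriv(e,i) via R1 from deriv(e,d), deriv(d,i)
round 2: derive deriv(g,c) via R1 from deriv(g,d), deriv(d,c)
round 2: derive deriv(g,e) via R1 from deriv(g,d), deriv(d,e)
round 2: derive deriv(g,g) via R1 from deriv(g,i), deriv(i,g)
round 2: derive deriv(g,h) via R1 from deriv(g,i), deriv(i,h)
round 2: derive deriv(i,d) via R1 from deriv(i,g), deriv(g,d)
round 3: derive deriv(b,g) via R1 from deriv(b,d), deriv(d,g)
round 3: derive deriv(b,h) via R1 from deriv(b,d), deriv(d,h)
round 3: derive deriv(e,g) via R1 from deriv(e,d), deriv(d,g)
round 3: derive deriv(e,h) via R1 from deriv(e,d), deriv(d,h)
round 3: derive deriv(g,b) via R1 from deriv(g,d), deriv(d,b)
round 3: derive deriv(g,j) via R1 from deriv(g,d), deriv(d,j)
round 3: derive deriv(i,b) via R1 from deriv(i,d), deriv(d,b)
round 3: derive deriv(i,e) via R1 from deriv(i,d), deriv(d,e)
round 3: derive deriv(i,j) via R1 from deriv(i,d), deriv(d,j)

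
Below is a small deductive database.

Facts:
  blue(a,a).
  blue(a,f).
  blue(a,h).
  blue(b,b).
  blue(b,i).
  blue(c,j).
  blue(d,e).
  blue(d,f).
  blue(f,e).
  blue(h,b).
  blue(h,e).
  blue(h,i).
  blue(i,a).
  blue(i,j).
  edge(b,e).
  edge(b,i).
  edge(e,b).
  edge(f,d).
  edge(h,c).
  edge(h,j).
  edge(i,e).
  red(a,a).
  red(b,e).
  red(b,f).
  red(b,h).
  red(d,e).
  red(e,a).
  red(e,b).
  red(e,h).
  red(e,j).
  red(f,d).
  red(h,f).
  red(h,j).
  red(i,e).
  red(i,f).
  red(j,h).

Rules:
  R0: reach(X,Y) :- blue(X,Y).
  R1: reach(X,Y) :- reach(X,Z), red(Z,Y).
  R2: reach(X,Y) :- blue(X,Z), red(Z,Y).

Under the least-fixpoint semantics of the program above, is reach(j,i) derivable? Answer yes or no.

no

round 1: derive reach(a,a) via R0 from blue(a,a)
round 1: derive reach(a,f) via R0 from blue(a,f)
round 1: derive reach(a,h) via R0 from blue(a,h)
round 1: derive reach(b,b) via R0 from blue(b,b)
round 1: derive reach(b,i) via R0 from blue(b,i)
round 1: derive reach(c,j) via R0 from blue(c,j)
round 1: derive reach(d,e) via R0 from blue(d,e)
round 1: derive reach(d,f) via R0 from blue(d,f)
round 1: derive reach(f,e) via R0 from blue(f,e)
round 1: derive reach(h,b) via R0 from blue(h,b)
round 1: derive reach(h,e) via R0 from blue(h,e)
round 1: derive reach(h,i) via R0 from blue(h,i)
round 1: derive reach(i,a) via R0 from blue(i,a)
round 1: derive reach(i,j) via R0 from blue(i,j)
round 1: derive reach(a,d) via R2 from blue(a,f), red(f,d)
round 1: derive reach(a,j) via R2 from blue(a,h), red(h,j)
round 1: derive reach(b,e) via R2 from blue(b,b), red(b,e)
round 1: derive reach(b,f) via R2 from blue(b,b), red(b,f)
round 1: derive reach(b,h) via R2 from blue(b,b), red(b,h)
round 1: derive reach(c,h) via R2 from blue(c,j), red(j,h)
round 1: derive reach(d,a) via R2 from blue(d,e), red(e,a)
round 1: derive reach(d,b) via R2 from blue(d,e), red(e,b)
round 1: derive reach(d,d) via R2 from blue(d,f), red(f,d)
round 1: derive reach(d,h) via R2 from blue(d,e), red(e,h)
round 1: derive reach(d,j) via R2 from blue(d,e), red(e,j)
round 1: derive reach(f,a) via R2 from blue(f,e), red(e,a)
round 1: derive reach(f,b) via R2 from blue(f,e), red(e,b)
round 1: derive reach(f,h) via R2 from blue(f,e), red(e,h)
round 1: derive reach(f,j) via R2 from blue(f,e), red(e,j)
round 1: derive reach(h,a) via R2 from blue(h,e), red(e,a)
round 1: derive reach(h,f) via R2 from blue(h,b), red(b,f)
round 1: derive reach(h,h) via R2 from blue(h,b), red(b,h)
round 1: derive reach(h,j) via R2 from blue(h,e), red(e,j)
round 1: derive reach(i,h) via R2 from blue(i,j), red(j,h)
round 2: derive reach(a,e) via R1 from reach(a,d), red(d,e)
round 2: derive reach(b,a) via R1 from reach(b,e), red(e,a)
round 2: derive reach(b,d) via R1 from reach(b,f), red(f,d)
round 2: derive reach(b,j) via R1 from reach(b,e), red(e,j)
round 2: derive reach(c,f) via R1 from reach(c,h), red(h,f)
round 2: derive reach(f,f) via R1 from reach(f,b), red(b,f)
round 2: derive reach(h,d) via R1 from reach(h,f), red(f,d)
round 2: derive reach(i,f) via R1 from reach(i,h), red(h,f)
round 3: derive reach(a,b) via R1 from reach(a,e), red(e,b)
round 3: derive reach(c,d) via R1 from reach(c,f), red(f,d)
round 3: derive reach(f,d) via R1 from reach(f,f), red(f,d)
round 3: derive reach(i,d) via R1 from reach(i,f), red(f,d)
round 4: derive reach(c,e) via R1 from reach(c,d), red(d,e)
round 4: derive reach(i,e) via R1 from reach(i,d), red(d,e)
round 5: derive reach(c,a) via R1 from reach(c,e), red(e,a)
round 5: derive reach(c,b) via R1 from reach(c,e), red(e,b)
round 5: derive reach(i,b) via R1 from reach(i,e), red(e,b)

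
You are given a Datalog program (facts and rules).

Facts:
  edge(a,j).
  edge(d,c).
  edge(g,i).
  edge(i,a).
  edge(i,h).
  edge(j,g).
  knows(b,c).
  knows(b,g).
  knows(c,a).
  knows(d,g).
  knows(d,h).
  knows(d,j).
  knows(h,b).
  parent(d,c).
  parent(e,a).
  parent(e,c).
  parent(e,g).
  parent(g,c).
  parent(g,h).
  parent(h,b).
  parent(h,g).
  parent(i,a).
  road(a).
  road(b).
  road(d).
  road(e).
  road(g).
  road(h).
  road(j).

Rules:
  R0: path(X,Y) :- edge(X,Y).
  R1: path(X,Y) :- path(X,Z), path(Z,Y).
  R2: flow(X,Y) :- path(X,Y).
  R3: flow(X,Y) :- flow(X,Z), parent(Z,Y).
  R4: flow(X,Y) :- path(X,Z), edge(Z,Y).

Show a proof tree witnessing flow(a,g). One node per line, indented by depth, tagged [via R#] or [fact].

round 1: derive path(a,j) via R0 from edge(a,j)
round 1: derive path(d,c) via R0 from edge(d,c)
round 1: derive path(g,i) via R0 from edge(g,i)
round 1: derive path(i,a) via R0 from edge(i,a)
round 1: derive path(i,h) via R0 from edge(i,h)
round 1: derive path(j,g) via R0 from edge(j,g)
round 2: derive path(a,g) via R1 from path(a,j), path(j,g)
round 2: derive path(g,a) via R1 from path(g,i), path(i,a)
round 2: derive path(g,h) via R1 from path(g,i), path(i,h)
round 2: derive path(i,j) via R1 from path(i,a), path(a,j)
round 2: derive path(j,i) via R1 from path(j,g), path(g,i)
round 2: derive flow(a,j) via R2 from path(a,j)
round 2: derive flow(d,c) via R2 from path(d,c)
round 2: derive flow(g,i) via R2 from path(g,i)
round 2: derive flow(i,a) via R2 from path(i,a)
round 2: derive flow(i,h) via R2 from path(i,h)
round 2: derive flow(j,g) via R2 from path(j,g)
round 2: derive flow(a,g) via R4 from path(a,j), edge(j,g)
round 2: derive flow(g,a) via R4 from path(g,i), edge(i,a)
round 2: derive flow(g,h) via R4 from path(g,i), edge(i,h)
round 2: derive flow(i,j) via R4 from path(i,a), edge(a,j)
round 2: derive flow(j,i) via R4 from path(j,g), edge(g,i)
round 3: derive path(a,a) via R1 from path(a,g), path(g,a)
round 3: derive path(a,h) via R1 from path(a,g), path(g,h)
round 3: derive path(a,i) via R1 from path(a,g), path(g,i)
round 3: derive path(g,g) via R1 from path(g,a), path(a,g)
round 3: derive path(g,j) via R1 from path(g,a), path(a,j)
round 3: derive path(i,g) via R1 from path(i,a), path(a,g)
round 3: derive path(i,i) via R1 from path(i,j), path(j,i)
round 3: derive path(j,a) via R1 from path(j,g), path(g,a)
round 3: derive path(j,h) via R1 from path(j,g), path(g,h)
round 3: derive path(j,j) via R1 from path(j,i), path(i,j)
round 3: derive flow(a,c) via R3 from flow(a,g), parent(g,c)
round 3: derive flow(a,h) via R3 from flow(a,g), parent(g,h)
round 3: derive flow(g,b) via R3 from flow(g,h), parent(h,b)
round 3: derive flow(g,g) via R3 from flow(g,h), parent(h,g)
round 3: derive flow(i,b) via R3 from flow(i,h), parent(h,b)
round 3: derive flow(i,g) via R3 from flow(i,h), parent(h,g)
round 3: derive flow(j,a) via R3 from flow(j,i), parent(i,a)
round 3: derive flow(j,c) via R3 from flow(j,g), parent(g,c)
round 3: derive flow(j,h) via R3 from flow(j,g), parent(g,h)
round 3: derive flow(a,i) via R4 from path(a,g), edge(g,i)
round 3: derive flow(g,j) via R4 from path(g,a), edge(a,j)
round 4: derive flow(a,a) via R2 from path(a,a)
round 4: derive flow(i,i) via R2 from path(i,i)
round 4: derive flow(j,j) via R2 from path(j,j)
round 4: derive flow(a,b) via R3 from flow(a,h), parent(h,b)
round 4: derive flow(g,c) via R3 from flow(g,g), parent(g,c)
round 4: derive flow(i,c) via R3 from flow(i,g), parent(g,c)
round 4: derive flow(j,b) via R3 from flow(j,h), parent(h,b)

flow(a,g)  [via R4]
  path(a,j)  [via R0]
    edge(a,j)  [fact]
  edge(j,g)  [fact]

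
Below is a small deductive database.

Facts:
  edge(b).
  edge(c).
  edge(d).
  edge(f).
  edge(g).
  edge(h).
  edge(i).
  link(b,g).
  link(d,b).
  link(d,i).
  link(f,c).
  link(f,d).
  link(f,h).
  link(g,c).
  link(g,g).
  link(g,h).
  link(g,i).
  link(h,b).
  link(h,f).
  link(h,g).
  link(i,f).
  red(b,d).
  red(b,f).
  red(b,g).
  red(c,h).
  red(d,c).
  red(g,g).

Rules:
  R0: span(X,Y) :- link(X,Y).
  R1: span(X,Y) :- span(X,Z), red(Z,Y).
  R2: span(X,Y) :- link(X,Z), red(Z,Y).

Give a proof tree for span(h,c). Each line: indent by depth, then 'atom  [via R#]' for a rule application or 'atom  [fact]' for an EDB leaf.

span(h,c)  [via R1]
  span(h,d)  [via R2]
    link(h,b)  [fact]
    red(b,d)  [fact]
  red(d,c)  [fact]

round 1: derive span(b,g) via R0 from link(b,g)
round 1: derive span(d,b) via R0 from link(d,b)
round 1: derive span(d,i) via R0 from link(d,i)
round 1: derive span(f,c) via R0 from link(f,c)
round 1: derive span(f,d) via R0 from link(f,d)
round 1: derive span(f,h) via R0 from link(f,h)
round 1: derive span(g,c) via R0 from link(g,c)
round 1: derive span(g,g) via R0 from link(g,g)
round 1: derive span(g,h) via R0 from link(g,h)
round 1: derive span(g,i) via R0 from link(g,i)
round 1: derive span(h,b) via R0 from link(h,b)
round 1: derive span(h,f) via R0 from link(h,f)
round 1: derive span(h,g) via R0 from link(h,g)
round 1: derive span(i,f) via R0 from link(i,f)
round 1: derive span(d,d) via R2 from link(d,b), red(b,d)
round 1: derive span(d,f) via R2 from link(d,b), red(b,f)
round 1: derive span(d,g) via R2 from link(d,b), red(b,g)
round 1: derive span(h,d) via R2 from link(h,b), red(b,d)
round 2: derive span(d,c) via R1 from span(d,d), red(d,c)
round 2: derive span(h,c) via R1 from span(h,d), red(d,c)
round 3: derive span(d,h) via R1 from span(d,c), red(c,h)
round 3: derive span(h,h) via R1 from span(h,c), red(c,h)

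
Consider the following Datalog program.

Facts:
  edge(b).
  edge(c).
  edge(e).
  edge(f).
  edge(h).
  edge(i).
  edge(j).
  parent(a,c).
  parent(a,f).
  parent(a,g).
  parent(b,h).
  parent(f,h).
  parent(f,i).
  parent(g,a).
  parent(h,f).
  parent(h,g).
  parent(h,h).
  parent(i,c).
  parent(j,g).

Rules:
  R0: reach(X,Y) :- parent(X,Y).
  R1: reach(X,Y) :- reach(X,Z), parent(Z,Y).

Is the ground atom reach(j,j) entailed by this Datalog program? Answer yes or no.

round 1: derive reach(a,c) via R0 from parent(a,c)
round 1: derive reach(a,f) via R0 from parent(a,f)
round 1: derive reach(a,g) via R0 from parent(a,g)
round 1: derive reach(b,h) via R0 from parent(b,h)
round 1: derive reach(f,h) via R0 from parent(f,h)
round 1: derive reach(f,i) via R0 from parent(f,i)
round 1: derive reach(g,a) via R0 from parent(g,a)
round 1: derive reach(h,f) via R0 from parent(h,f)
round 1: derive reach(h,g) via R0 from parent(h,g)
round 1: derive reach(h,h) via R0 from parent(h,h)
round 1: derive reach(i,c) via R0 from parent(i,c)
round 1: derive reach(j,g) via R0 from parent(j,g)
round 2: derive reach(a,a) via R1 from reach(a,g), parent(g,a)
round 2: derive reach(a,h) via R1 from reach(a,f), parent(f,h)
round 2: derive reach(a,i) via R1 from reach(a,f), parent(f,i)
round 2: derive reach(b,f) via R1 from reach(b,h), parent(h,f)
round 2: derive reach(b,g) via R1 from reach(b,h), parent(h,g)
round 2: derive reach(f,c) via R1 from reach(f,i), parent(i,c)
round 2: derive reach(f,f) via R1 from reach(f,h), parent(h,f)
round 2: derive reach(f,g) via R1 from reach(f,h), parent(h,g)
round 2: derive reach(g,c) via R1 from reach(g,a), parent(a,c)
round 2: derive reach(g,f) via R1 from reach(g,a), parent(a,f)
round 2: derive reach(g,g) via R1 from reach(g,a), parent(a,g)
round 2: derive reach(h,a) via R1 from reach(h,g), parent(g,a)
round 2: derive reach(h,i) via R1 from reach(h,f), parent(f,i)
round 2: derive reach(j,a) via R1 from reach(j,g), parent(g,a)
round 3: derive reach(b,a) via R1 from reach(b,g), parent(g,a)
round 3: derive reach(b,i) via R1 from reach(b,f), parent(f,i)
round 3: derive reach(f,a) via R1 from reach(f,g), parent(g,a)
round 3: derive reach(g,h) via R1 from reach(g,f), parent(f,h)
round 3: derive reach(g,i) via R1 from reach(g,f), parent(f,i)
round 3: derive reach(h,c) via R1 from reach(h,a), parent(a,c)
round 3: derive reach(j,c) via R1 from reach(j,a), parent(a,c)
round 3: derive reach(j,f) via R1 from reach(j,a), parent(a,f)
round 4: derive reach(b,c) via R1 from reach(b,a), parent(a,c)
round 4: derive reach(j,h) via R1 from reach(j,f), parent(f,h)
round 4: derive reach(j,i) via R1 from reach(j,f), parent(f,i)

no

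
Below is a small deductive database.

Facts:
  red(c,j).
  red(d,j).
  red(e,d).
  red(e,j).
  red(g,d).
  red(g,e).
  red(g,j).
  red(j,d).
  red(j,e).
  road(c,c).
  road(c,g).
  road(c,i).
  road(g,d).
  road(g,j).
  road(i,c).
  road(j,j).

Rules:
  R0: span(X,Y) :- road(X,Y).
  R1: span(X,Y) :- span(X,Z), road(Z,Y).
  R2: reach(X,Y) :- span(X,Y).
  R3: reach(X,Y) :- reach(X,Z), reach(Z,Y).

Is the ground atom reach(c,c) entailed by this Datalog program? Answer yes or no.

yes

round 1: derive span(c,c) via R0 from road(c,c)
round 1: derive span(c,g) via R0 from road(c,g)
round 1: derive span(c,i) via R0 from road(c,i)
round 1: derive span(g,d) via R0 from road(g,d)
round 1: derive span(g,j) via R0 from road(g,j)
round 1: derive span(i,c) via R0 from road(i,c)
round 1: derive span(j,j) via R0 from road(j,j)
round 2: derive span(c,d) via R1 from span(c,g), road(g,d)
round 2: derive span(c,j) via R1 from span(c,g), road(g,j)
round 2: derive span(i,g) via R1 from span(i,c), road(c,g)
round 2: derive span(i,i) via R1 from span(i,c), road(c,i)
round 2: derive reach(c,c) via R2 from span(c,c)
round 2: derive reach(c,g) via R2 from span(c,g)
round 2: derive reach(c,i) via R2 from span(c,i)
round 2: derive reach(g,d) via R2 from span(g,d)
round 2: derive reach(g,j) via R2 from span(g,j)
round 2: derive reach(i,c) via R2 from span(i,c)
round 2: derive reach(j,j) via R2 from span(j,j)
round 3: derive span(i,d) via R1 from span(i,g), road(g,d)
round 3: derive span(i,j) via R1 from span(i,g), road(g,j)
round 3: derive reach(c,d) via R2 from span(c,d)
round 3: derive reach(c,j) via R2 from span(c,j)
round 3: derive reach(i,g) via R2 from span(i,g)
round 3: derive reach(i,i) via R2 from span(i,i)
round 4: derive reach(i,d) via R2 from span(i,d)
round 4: derive reach(i,j) via R2 from span(i,j)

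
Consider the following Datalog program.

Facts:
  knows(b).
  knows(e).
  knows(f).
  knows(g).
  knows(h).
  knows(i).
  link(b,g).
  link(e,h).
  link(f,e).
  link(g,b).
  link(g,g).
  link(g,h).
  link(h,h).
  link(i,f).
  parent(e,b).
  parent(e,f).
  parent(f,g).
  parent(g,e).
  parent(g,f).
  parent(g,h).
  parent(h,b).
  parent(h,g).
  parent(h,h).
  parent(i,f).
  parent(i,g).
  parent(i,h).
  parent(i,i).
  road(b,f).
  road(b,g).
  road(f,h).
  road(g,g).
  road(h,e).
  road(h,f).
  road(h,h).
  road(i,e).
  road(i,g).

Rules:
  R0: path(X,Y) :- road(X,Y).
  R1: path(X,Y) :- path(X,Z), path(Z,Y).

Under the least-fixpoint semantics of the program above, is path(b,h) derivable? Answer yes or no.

round 1: derive path(b,f) via R0 from road(b,f)
round 1: derive path(b,g) via R0 from road(b,g)
round 1: derive path(f,h) via R0 from road(f,h)
round 1: derive path(g,g) via R0 from road(g,g)
round 1: derive path(h,e) via R0 from road(h,e)
round 1: derive path(h,f) via R0 from road(h,f)
round 1: derive path(h,h) via R0 from road(h,h)
round 1: derive path(i,e) via R0 from road(i,e)
round 1: derive path(i,g) via R0 from road(i,g)
round 2: derive path(b,h) via R1 from path(b,f), path(f,h)
round 2: derive path(f,e) via R1 from path(f,h), path(h,e)
round 2: derive path(f,f) via R1 from path(f,h), path(h,f)
round 3: derive path(b,e) via R1 from path(b,f), path(f,e)

yes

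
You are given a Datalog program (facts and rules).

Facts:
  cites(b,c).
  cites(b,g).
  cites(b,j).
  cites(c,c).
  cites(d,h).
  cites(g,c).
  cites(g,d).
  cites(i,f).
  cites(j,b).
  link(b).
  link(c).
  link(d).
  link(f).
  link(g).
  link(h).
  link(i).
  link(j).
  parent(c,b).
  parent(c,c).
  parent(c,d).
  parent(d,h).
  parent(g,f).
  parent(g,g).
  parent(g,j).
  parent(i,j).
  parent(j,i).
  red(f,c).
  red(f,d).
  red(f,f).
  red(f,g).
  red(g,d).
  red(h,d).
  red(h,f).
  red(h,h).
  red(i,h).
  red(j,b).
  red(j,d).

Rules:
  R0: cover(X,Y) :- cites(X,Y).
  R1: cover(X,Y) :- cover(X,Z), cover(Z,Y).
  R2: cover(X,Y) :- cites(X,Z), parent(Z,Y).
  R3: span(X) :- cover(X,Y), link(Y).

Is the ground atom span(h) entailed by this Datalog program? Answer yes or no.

no

round 1: derive cover(b,c) via R0 from cites(b,c)
round 1: derive cover(b,g) via R0 from cites(b,g)
round 1: derive cover(b,j) via R0 from cites(b,j)
round 1: derive cover(c,c) via R0 from cites(c,c)
round 1: derive cover(d,h) via R0 from cites(d,h)
round 1: derive cover(g,c) via R0 from cites(g,c)
round 1: derive cover(g,d) via R0 from cites(g,d)
round 1: derive cover(i,f) via R0 from cites(i,f)
round 1: derive cover(j,b) via R0 from cites(j,b)
round 1: derive cover(b,b) via R2 from cites(b,c), parent(c,b)
round 1: derive cover(b,d) via R2 from cites(b,c), parent(c,d)
round 1: derive cover(b,f) via R2 from cites(b,g), parent(g,f)
round 1: derive cover(b,i) via R2 from cites(b,j), parent(j,i)
round 1: derive cover(c,b) via R2 from cites(c,c), parent(c,b)
round 1: derive cover(c,d) via R2 from cites(c,c), parent(c,d)
round 1: derive cover(g,b) via R2 from cites(g,c), parent(c,b)
round 1: derive cover(g,h) via R2 from cites(g,d), parent(d,h)
round 2: derive cover(b,h) via R1 from cover(b,d), cover(d,h)
round 2: derive cover(c,f) via R1 from cover(c,b), cover(b,f)
round 2: derive cover(c,g) via R1 from cover(c,b), cover(b,g)
round 2: derive cover(c,h) via R1 from cover(c,d), cover(d,h)
round 2: derive cover(c,i) via R1 from cover(c,b), cover(b,i)
round 2: derive cover(c,j) via R1 from cover(c,b), cover(b,j)
round 2: derive cover(g,f) via R1 from cover(g,b), cover(b,f)
round 2: derive cover(g,g) via R1 from cover(g,b), cover(b,g)
round 2: derive cover(g,i) via R1 from cover(g,b), cover(b,i)
round 2: derive cover(g,j) via R1 from cover(g,b), cover(b,j)
round 2: derive cover(j,c) via R1 from cover(j,b), cover(b,c)
round 2: derive cover(j,d) via R1 from cover(j,b), cover(b,d)
round 2: derive cover(j,f) via R1 from cover(j,b), cover(b,f)
round 2: derive cover(j,g) via R1 from cover(j,b), cover(b,g)
round 2: derive cover(j,i) via R1 from cover(j,b), cover(b,i)
round 2: derive cover(j,j) via R1 from cover(j,b), cover(b,j)
round 2: derive span(b) via R3 from cover(b,b), link(b)
round 2: derive span(c) via R3 from cover(c,b), link(b)
round 2: derive span(d) via R3 from cover(d,h), link(h)
round 2: derive span(g) via R3 from cover(g,b), link(b)
round 2: derive span(i) via R3 from cover(i,f), link(f)
round 2: derive span(j) via R3 from cover(j,b), link(b)
round 3: derive cover(j,h) via R1 from cover(j,b), cover(b,h)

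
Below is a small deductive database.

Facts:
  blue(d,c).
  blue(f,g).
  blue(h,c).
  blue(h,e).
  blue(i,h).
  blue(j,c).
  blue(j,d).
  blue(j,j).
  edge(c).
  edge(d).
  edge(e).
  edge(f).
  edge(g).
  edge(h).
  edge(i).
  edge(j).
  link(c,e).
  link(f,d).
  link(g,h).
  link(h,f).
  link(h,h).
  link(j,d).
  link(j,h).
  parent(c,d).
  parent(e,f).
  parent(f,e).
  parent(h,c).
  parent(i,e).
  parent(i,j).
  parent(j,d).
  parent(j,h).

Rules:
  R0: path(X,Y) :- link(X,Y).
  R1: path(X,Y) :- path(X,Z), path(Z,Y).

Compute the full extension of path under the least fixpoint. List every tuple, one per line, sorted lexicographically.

path(c,e)
path(f,d)
path(g,d)
path(g,f)
path(g,h)
path(h,d)
path(h,f)
path(h,h)
path(j,d)
path(j,f)
path(j,h)

round 1: derive path(c,e) via R0 from link(c,e)
round 1: derive path(f,d) via R0 from link(f,d)
round 1: derive path(g,h) via R0 from link(g,h)
round 1: derive path(h,f) via R0 from link(h,f)
round 1: derive path(h,h) via R0 from link(h,h)
round 1: derive path(j,d) via R0 from link(j,d)
round 1: derive path(j,h) via R0 from link(j,h)
round 2: derive path(g,f) via R1 from path(g,h), path(h,f)
round 2: derive path(h,d) via R1 from path(h,f), path(f,d)
round 2: derive path(j,f) via R1 from path(j,h), path(h,f)
round 3: derive path(g,d) via R1 from path(g,f), path(f,d)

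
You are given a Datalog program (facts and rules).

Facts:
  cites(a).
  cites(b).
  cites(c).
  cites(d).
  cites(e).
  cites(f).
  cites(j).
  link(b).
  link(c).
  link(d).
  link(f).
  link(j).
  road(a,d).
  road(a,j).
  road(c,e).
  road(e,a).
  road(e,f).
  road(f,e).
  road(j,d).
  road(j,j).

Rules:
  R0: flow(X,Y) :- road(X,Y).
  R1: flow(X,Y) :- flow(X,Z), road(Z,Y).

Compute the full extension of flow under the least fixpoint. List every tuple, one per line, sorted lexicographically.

round 1: derive flow(a,d) via R0 from road(a,d)
round 1: derive flow(a,j) via R0 from road(a,j)
round 1: derive flow(c,e) via R0 from road(c,e)
round 1: derive flow(e,a) via R0 from road(e,a)
round 1: derive flow(e,f) via R0 from road(e,f)
round 1: derive flow(f,e) via R0 from road(f,e)
round 1: derive flow(j,d) via R0 from road(j,d)
round 1: derive flow(j,j) via R0 from road(j,j)
round 2: derive flow(c,a) via R1 from flow(c,e), road(e,a)
round 2: derive flow(c,f) via R1 from flow(c,e), road(e,f)
round 2: derive flow(e,d) via R1 from flow(e,a), road(a,d)
round 2: derive flow(e,e) via R1 from flow(e,f), road(f,e)
round 2: derive flow(e,j) via R1 from flow(e,a), road(a,j)
round 2: derive flow(f,a) via R1 from flow(f,e), road(e,a)
round 2: derive flow(f,f) via R1 from flow(f,e), road(e,f)
round 3: derive flow(c,d) via R1 from flow(c,a), road(a,d)
round 3: derive flow(c,j) via R1 from flow(c,a), road(a,j)
round 3: derive flow(f,d) via R1 from flow(f,a), road(a,d)
round 3: derive flow(f,j) via R1 from flow(f,a), road(a,j)

flow(a,d)
flow(a,j)
flow(c,a)
flow(c,d)
flow(c,e)
flow(c,f)
flow(c,j)
flow(e,a)
flow(e,d)
flow(e,e)
flow(e,f)
flow(e,j)
flow(f,a)
flow(f,d)
flow(f,e)
flow(f,f)
flow(f,j)
flow(j,d)
flow(j,j)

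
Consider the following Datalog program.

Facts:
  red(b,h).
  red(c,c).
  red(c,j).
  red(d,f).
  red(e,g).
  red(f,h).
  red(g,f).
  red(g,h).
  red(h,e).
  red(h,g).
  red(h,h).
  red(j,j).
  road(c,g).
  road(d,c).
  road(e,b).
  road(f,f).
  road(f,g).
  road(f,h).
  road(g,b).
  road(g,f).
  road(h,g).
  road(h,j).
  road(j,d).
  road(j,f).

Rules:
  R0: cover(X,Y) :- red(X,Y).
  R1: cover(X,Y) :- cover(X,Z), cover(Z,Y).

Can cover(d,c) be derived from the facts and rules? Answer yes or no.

no

round 1: derive cover(b,h) via R0 from red(b,h)
round 1: derive cover(c,c) via R0 from red(c,c)
round 1: derive cover(c,j) via R0 from red(c,j)
round 1: derive cover(d,f) via R0 from red(d,f)
round 1: derive cover(e,g) via R0 from red(e,g)
round 1: derive cover(f,h) via R0 from red(f,h)
round 1: derive cover(g,f) via R0 from red(g,f)
round 1: derive cover(g,h) via R0 from red(g,h)
round 1: derive cover(h,e) via R0 from red(h,e)
round 1: derive cover(h,g) via R0 from red(h,g)
round 1: derive cover(h,h) via R0 from red(h,h)
round 1: derive cover(j,j) via R0 from red(j,j)
round 2: derive cover(b,e) via R1 from cover(b,h), cover(h,e)
round 2: derive cover(b,g) via R1 from cover(b,h), cover(h,g)
round 2: derive cover(d,h) via R1 from cover(d,f), cover(f,h)
round 2: derive cover(e,f) via R1 from cover(e,g), cover(g,f)
round 2: derive cover(e,h) via R1 from cover(e,g), cover(g,h)
round 2: derive cover(f,e) via R1 from cover(f,h), cover(h,e)
round 2: derive cover(f,g) via R1 from cover(f,h), cover(h,g)
round 2: derive cover(g,e) via R1 from cover(g,h), cover(h,e)
round 2: derive cover(g,g) via R1 from cover(g,h), cover(h,g)
round 2: derive cover(h,f) via R1 from cover(h,g), cover(g,f)
round 3: derive cover(b,f) via R1 from cover(b,e), cover(e,f)
round 3: derive cover(d,e) via R1 from cover(d,f), cover(f,e)
round 3: derive cover(d,g) via R1 from cover(d,f), cover(f,g)
round 3: derive cover(e,e) via R1 from cover(e,f), cover(f,e)
round 3: derive cover(f,f) via R1 from cover(f,e), cover(e,f)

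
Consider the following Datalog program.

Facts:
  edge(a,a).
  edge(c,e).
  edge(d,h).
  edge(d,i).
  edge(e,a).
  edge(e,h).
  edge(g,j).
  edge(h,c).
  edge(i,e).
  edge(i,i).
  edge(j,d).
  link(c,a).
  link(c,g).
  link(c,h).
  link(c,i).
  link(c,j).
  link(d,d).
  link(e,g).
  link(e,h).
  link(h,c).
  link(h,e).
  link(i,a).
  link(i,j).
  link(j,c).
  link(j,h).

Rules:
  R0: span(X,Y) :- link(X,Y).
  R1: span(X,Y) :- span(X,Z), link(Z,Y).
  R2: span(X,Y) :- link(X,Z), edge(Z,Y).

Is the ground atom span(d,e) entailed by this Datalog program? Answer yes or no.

round 1: derive span(c,a) via R0 from link(c,a)
round 1: derive span(c,g) via R0 from link(c,g)
round 1: derive span(c,h) via R0 from link(c,h)
round 1: derive span(c,i) via R0 from link(c,i)
round 1: derive span(c,j) via R0 from link(c,j)
round 1: derive span(d,d) via R0 from link(d,d)
round 1: derive span(e,g) via R0 from link(e,g)
round 1: derive span(e,h) via R0 from link(e,h)
round 1: derive span(h,c) via R0 from link(h,c)
round 1: derive span(h,e) via R0 from link(h,e)
round 1: derive span(i,a) via R0 from link(i,a)
round 1: derive span(i,j) via R0 from link(i,j)
round 1: derive span(j,c) via R0 from link(j,c)
round 1: derive span(j,h) via R0 from link(j,h)
round 1: derive span(c,c) via R2 from link(c,h), edge(h,c)
round 1: derive span(c,d) via R2 from link(c,j), edge(j,d)
round 1: derive span(c,e) via R2 from link(c,i), edge(i,e)
round 1: derive span(d,h) via R2 from link(d,d), edge(d,h)
round 1: derive span(d,i) via R2 from link(d,d), edge(d,i)
round 1: derive span(e,c) via R2 from link(e,h), edge(h,c)
round 1: derive span(e,j) via R2 from link(e,g), edge(g,j)
round 1: derive span(h,a) via R2 from link(h,e), edge(e,a)
round 1: derive span(h,h) via R2 from link(h,e), edge(e,h)
round 1: derive span(i,d) via R2 from link(i,j), edge(j,d)
round 1: derive span(j,e) via R2 from link(j,c), edge(c,e)
round 2: derive span(d,a) via R1 from span(d,i), link(i,a)
round 2: derive span(d,c) via R1 from span(d,h), link(h,c)
round 2: derive span(d,e) via R1 from span(d,h), link(h,e)
round 2: derive span(d,j) via R1 from span(d,i), link(i,j)
round 2: derive span(e,a) via R1 from span(e,c), link(c,a)
round 2: derive span(e,e) via R1 from span(e,h), link(h,e)
round 2: derive span(e,i) via R1 from span(e,c), link(c,i)
round 2: derive span(h,g) via R1 from span(h,c), link(c,g)
round 2: derive span(h,i) via R1 from span(h,c), link(c,i)
round 2: derive span(h,j) via R1 from span(h,c), link(c,j)
round 2: derive span(i,c) via R1 from span(i,j), link(j,c)
round 2: derive span(i,h) via R1 from span(i,j), link(j,h)
round 2: derive span(j,a) via R1 from span(j,c), link(c,a)
round 2: derive span(j,g) via R1 from span(j,c), link(c,g)
round 2: derive span(j,i) via R1 from span(j,c), link(c,i)
round 2: derive span(j,j) via R1 from span(j,c), link(c,j)
round 3: derive span(d,g) via R1 from span(d,c), link(c,g)
round 3: derive span(i,e) via R1 from span(i,h), link(h,e)
round 3: derive span(i,g) via R1 from span(i,c), link(c,g)
round 3: derive span(i,i) via R1 from span(i,c), link(c,i)

yes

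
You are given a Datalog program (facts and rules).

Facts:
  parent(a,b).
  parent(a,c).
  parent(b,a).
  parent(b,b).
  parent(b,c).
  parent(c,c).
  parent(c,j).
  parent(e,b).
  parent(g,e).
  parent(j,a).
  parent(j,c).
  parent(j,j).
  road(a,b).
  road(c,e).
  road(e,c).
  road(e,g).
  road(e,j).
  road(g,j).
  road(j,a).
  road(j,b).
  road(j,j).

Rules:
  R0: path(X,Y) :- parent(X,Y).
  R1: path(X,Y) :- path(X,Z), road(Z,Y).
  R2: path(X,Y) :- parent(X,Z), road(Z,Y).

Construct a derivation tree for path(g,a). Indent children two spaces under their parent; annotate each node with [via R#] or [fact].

round 1: derive path(a,b) via R0 from parent(a,b)
round 1: derive path(a,c) via R0 from parent(a,c)
round 1: derive path(b,a) via R0 from parent(b,a)
round 1: derive path(b,b) via R0 from parent(b,b)
round 1: derive path(b,c) via R0 from parent(b,c)
round 1: derive path(c,c) via R0 from parent(c,c)
round 1: derive path(c,j) via R0 from parent(c,j)
round 1: derive path(e,b) via R0 from parent(e,b)
round 1: derive path(g,e) via R0 from parent(g,e)
round 1: derive path(j,a) via R0 from parent(j,a)
round 1: derive path(j,c) via R0 from parent(j,c)
round 1: derive path(j,j) via R0 from parent(j,j)
round 1: derive path(a,e) via R2 from parent(a,c), road(c,e)
round 1: derive path(b,e) via R2 from parent(b,c), road(c,e)
round 1: derive path(c,a) via R2 from parent(c,j), road(j,a)
round 1: derive path(c,b) via R2 from parent(c,j), road(j,b)
round 1: derive path(c,e) via R2 from parent(c,c), road(c,e)
round 1: derive path(g,c) via R2 from parent(g,e), road(e,c)
round 1: derive path(g,g) via R2 from parent(g,e), road(e,g)
round 1: derive path(g,j) via R2 from parent(g,e), road(e,j)
round 1: derive path(j,b) via R2 from parent(j,a), road(a,b)
round 1: derive path(j,e) via R2 from parent(j,c), road(c,e)
round 2: derive path(a,g) via R1 from path(a,e), road(e,g)
round 2: derive path(a,j) via R1 from path(a,e), road(e,j)
round 2: derive path(b,g) via R1 from path(b,e), road(e,g)
round 2: derive path(b,j) via R1 from path(b,e), road(e,j)
round 2: derive path(c,g) via R1 from path(c,e), road(e,g)
round 2: derive path(g,a) via R1 from path(g,j), road(j,a)
round 2: derive path(g,b) via R1 from path(g,j), road(j,b)
round 2: derive path(j,g) via R1 from path(j,e), road(e,g)
round 3: derive path(a,a) via R1 from path(a,j), road(j,a)

path(g,a)  [via R1]
  path(g,j)  [via R2]
    parent(g,e)  [fact]
    road(e,j)  [fact]
  road(j,a)  [fact]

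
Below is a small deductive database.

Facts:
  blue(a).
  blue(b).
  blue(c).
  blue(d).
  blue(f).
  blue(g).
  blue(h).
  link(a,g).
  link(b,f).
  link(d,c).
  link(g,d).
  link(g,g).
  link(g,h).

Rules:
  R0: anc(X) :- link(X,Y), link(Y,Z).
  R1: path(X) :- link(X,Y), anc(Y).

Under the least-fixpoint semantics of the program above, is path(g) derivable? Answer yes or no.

yes

round 1: derive anc(a) via R0 from link(a,g), link(g,d)
round 1: derive anc(g) via R0 from link(g,d), link(d,c)
round 2: derive path(a) via R1 from link(a,g), anc(g)
round 2: derive path(g) via R1 from link(g,g), anc(g)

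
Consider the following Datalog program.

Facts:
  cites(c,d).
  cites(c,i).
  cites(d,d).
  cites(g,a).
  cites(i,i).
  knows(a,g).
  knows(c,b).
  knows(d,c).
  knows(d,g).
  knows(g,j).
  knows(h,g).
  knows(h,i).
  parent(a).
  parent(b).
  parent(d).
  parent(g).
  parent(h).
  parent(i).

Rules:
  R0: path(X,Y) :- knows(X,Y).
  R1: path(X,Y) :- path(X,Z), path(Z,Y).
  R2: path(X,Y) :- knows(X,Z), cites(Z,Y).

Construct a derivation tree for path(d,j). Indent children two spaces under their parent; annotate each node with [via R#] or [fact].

round 1: derive path(a,g) via R0 from knows(a,g)
round 1: derive path(c,b) via R0 from knows(c,b)
round 1: derive path(d,c) via R0 from knows(d,c)
round 1: derive path(d,g) via R0 from knows(d,g)
round 1: derive path(g,j) via R0 from knows(g,j)
round 1: derive path(h,g) via R0 from knows(h,g)
round 1: derive path(h,i) via R0 from knows(h,i)
round 1: derive path(a,a) via R2 from knows(a,g), cites(g,a)
round 1: derive path(d,a) via R2 from knows(d,g), cites(g,a)
round 1: derive path(d,d) via R2 from knows(d,c), cites(c,d)
round 1: derive path(d,i) via R2 from knows(d,c), cites(c,i)
round 1: derive path(h,a) via R2 from knows(h,g), cites(g,a)
round 2: derive path(a,j) via R1 from path(a,g), path(g,j)
round 2: derive path(d,b) via R1 from path(d,c), path(c,b)
round 2: derive path(d,j) via R1 from path(d,g), path(g,j)
round 2: derive path(h,j) via R1 from path(h,g), path(g,j)

path(d,j)  [via R1]
  path(d,g)  [via R0]
    knows(d,g)  [fact]
  path(g,j)  [via R0]
    knows(g,j)  [fact]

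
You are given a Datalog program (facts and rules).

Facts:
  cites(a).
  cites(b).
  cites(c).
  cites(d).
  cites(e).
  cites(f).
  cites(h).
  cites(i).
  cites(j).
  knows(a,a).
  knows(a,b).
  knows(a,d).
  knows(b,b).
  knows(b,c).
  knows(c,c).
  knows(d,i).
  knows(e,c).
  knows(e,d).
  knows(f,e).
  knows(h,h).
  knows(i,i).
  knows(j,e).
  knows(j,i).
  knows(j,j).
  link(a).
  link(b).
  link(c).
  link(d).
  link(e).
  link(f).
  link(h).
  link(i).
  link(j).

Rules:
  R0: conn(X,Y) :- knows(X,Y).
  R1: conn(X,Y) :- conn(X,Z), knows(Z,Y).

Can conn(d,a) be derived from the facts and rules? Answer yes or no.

no

round 1: derive conn(a,a) via R0 from knows(a,a)
round 1: derive conn(a,b) via R0 from knows(a,b)
round 1: derive conn(a,d) via R0 from knows(a,d)
round 1: derive conn(b,b) via R0 from knows(b,b)
round 1: derive conn(b,c) via R0 from knows(b,c)
round 1: derive conn(c,c) via R0 from knows(c,c)
round 1: derive conn(d,i) via R0 from knows(d,i)
round 1: derive conn(e,c) via R0 from knows(e,c)
round 1: derive conn(e,d) via R0 from knows(e,d)
round 1: derive conn(f,e) via R0 from knows(f,e)
round 1: derive conn(h,h) via R0 from knows(h,h)
round 1: derive conn(i,i) via R0 from knows(i,i)
round 1: derive conn(j,e) via R0 from knows(j,e)
round 1: derive conn(j,i) via R0 from knows(j,i)
round 1: derive conn(j,j) via R0 from knows(j,j)
round 2: derive conn(a,c) via R1 from conn(a,b), knows(b,c)
round 2: derive conn(a,i) via R1 from conn(a,d), knows(d,i)
round 2: derive conn(e,i) via R1 from conn(e,d), knows(d,i)
round 2: derive conn(f,c) via R1 from conn(f,e), knows(e,c)
round 2: derive conn(f,d) via R1 from conn(f,e), knows(e,d)
round 2: derive conn(j,c) via R1 from conn(j,e), knows(e,c)
round 2: derive conn(j,d) via R1 from conn(j,e), knows(e,d)
round 3: derive conn(f,i) via R1 from conn(f,d), knows(d,i)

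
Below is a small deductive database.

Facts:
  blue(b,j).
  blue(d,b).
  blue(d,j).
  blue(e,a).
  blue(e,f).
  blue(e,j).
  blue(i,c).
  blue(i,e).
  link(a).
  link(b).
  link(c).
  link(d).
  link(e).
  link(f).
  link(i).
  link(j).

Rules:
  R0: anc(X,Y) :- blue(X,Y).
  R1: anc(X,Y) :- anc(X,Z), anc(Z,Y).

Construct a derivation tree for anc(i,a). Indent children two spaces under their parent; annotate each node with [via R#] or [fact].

anc(i,a)  [via R1]
  anc(i,e)  [via R0]
    blue(i,e)  [fact]
  anc(e,a)  [via R0]
    blue(e,a)  [fact]

round 1: derive anc(b,j) via R0 from blue(b,j)
round 1: derive anc(d,b) via R0 from blue(d,b)
round 1: derive anc(d,j) via R0 from blue(d,j)
round 1: derive anc(e,a) via R0 from blue(e,a)
round 1: derive anc(e,f) via R0 from blue(e,f)
round 1: derive anc(e,j) via R0 from blue(e,j)
round 1: derive anc(i,c) via R0 from blue(i,c)
round 1: derive anc(i,e) via R0 from blue(i,e)
round 2: derive anc(i,a) via R1 from anc(i,e), anc(e,a)
round 2: derive anc(i,f) via R1 from anc(i,e), anc(e,f)
round 2: derive anc(i,j) via R1 from anc(i,e), anc(e,j)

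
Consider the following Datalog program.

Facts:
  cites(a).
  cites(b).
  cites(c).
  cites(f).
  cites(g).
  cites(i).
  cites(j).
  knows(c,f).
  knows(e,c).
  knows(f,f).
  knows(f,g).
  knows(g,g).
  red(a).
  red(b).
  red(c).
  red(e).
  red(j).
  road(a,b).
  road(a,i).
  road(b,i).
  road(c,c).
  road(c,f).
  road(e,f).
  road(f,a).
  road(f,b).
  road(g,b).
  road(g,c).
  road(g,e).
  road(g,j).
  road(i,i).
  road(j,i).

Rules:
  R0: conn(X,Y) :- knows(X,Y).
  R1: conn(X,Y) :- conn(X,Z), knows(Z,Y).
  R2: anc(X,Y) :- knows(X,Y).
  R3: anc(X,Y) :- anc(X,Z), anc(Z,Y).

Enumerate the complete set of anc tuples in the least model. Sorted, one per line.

round 1: derive anc(c,f) via R2 from knows(c,f)
round 1: derive anc(e,c) via R2 from knows(e,c)
round 1: derive anc(f,f) via R2 from knows(f,f)
round 1: derive anc(f,g) via R2 from knows(f,g)
round 1: derive anc(g,g) via R2 from knows(g,g)
round 2: derive anc(c,g) via R3 from anc(c,f), anc(f,g)
round 2: derive anc(e,f) via R3 from anc(e,c), anc(c,f)
round 3: derive anc(e,g) via R3 from anc(e,c), anc(c,g)

anc(c,f)
anc(c,g)
anc(e,c)
anc(e,f)
anc(e,g)
anc(f,f)
anc(f,g)
anc(g,g)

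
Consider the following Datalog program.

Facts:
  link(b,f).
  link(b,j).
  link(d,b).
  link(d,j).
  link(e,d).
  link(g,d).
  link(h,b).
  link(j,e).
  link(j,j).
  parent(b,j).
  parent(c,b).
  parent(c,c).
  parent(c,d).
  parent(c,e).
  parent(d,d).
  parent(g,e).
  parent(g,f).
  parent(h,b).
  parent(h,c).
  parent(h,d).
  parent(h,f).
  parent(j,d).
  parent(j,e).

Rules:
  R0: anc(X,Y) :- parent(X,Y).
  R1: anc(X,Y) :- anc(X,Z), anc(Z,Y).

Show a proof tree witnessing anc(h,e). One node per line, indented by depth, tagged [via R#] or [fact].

round 1: derive anc(b,j) via R0 from parent(b,j)
round 1: derive anc(c,b) via R0 from parent(c,b)
round 1: derive anc(c,c) via R0 from parent(c,c)
round 1: derive anc(c,d) via R0 from parent(c,d)
round 1: derive anc(c,e) via R0 from parent(c,e)
round 1: derive anc(d,d) via R0 from parent(d,d)
round 1: derive anc(g,e) via R0 from parent(g,e)
round 1: derive anc(g,f) via R0 from parent(g,f)
round 1: derive anc(h,b) via R0 from parent(h,b)
round 1: derive anc(h,c) via R0 from parent(h,c)
round 1: derive anc(h,d) via R0 from parent(h,d)
round 1: derive anc(h,f) via R0 from parent(h,f)
round 1: derive anc(j,d) via R0 from parent(j,d)
round 1: derive anc(j,e) via R0 from parent(j,e)
round 2: derive anc(b,d) via R1 from anc(b,j), anc(j,d)
round 2: derive anc(b,e) via R1 from anc(b,j), anc(j,e)
round 2: derive anc(c,j) via R1 from anc(c,b), anc(b,j)
round 2: derive anc(h,e) via R1 from anc(h,c), anc(c,e)
round 2: derive anc(h,j) via R1 from anc(h,b), anc(b,j)

anc(h,e)  [via R1]
  anc(h,c)  [via R0]
    parent(h,c)  [fact]
  anc(c,e)  [via R0]
    parent(c,e)  [fact]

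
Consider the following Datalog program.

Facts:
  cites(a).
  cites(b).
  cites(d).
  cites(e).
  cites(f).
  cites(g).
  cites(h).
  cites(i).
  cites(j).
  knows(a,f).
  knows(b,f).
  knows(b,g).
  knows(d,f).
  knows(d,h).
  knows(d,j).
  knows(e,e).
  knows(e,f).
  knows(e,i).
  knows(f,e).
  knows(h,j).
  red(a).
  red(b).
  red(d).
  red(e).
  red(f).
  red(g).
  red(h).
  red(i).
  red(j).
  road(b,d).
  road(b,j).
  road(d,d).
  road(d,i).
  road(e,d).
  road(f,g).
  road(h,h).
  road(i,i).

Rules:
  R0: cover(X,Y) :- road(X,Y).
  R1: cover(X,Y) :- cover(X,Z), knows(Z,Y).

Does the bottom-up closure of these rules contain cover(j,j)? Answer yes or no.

no

round 1: derive cover(b,d) via R0 from road(b,d)
round 1: derive cover(b,j) via R0 from road(b,j)
round 1: derive cover(d,d) via R0 from road(d,d)
round 1: derive cover(d,i) via R0 from road(d,i)
round 1: derive cover(e,d) via R0 from road(e,d)
round 1: derive cover(f,g) via R0 from road(f,g)
round 1: derive cover(h,h) via R0 from road(h,h)
round 1: derive cover(i,i) via R0 from road(i,i)
round 2: derive cover(b,f) via R1 from cover(b,d), knows(d,f)
round 2: derive cover(b,h) via R1 from cover(b,d), knows(d,h)
round 2: derive cover(d,f) via R1 from cover(d,d), knows(d,f)
round 2: derive cover(d,h) via R1 from cover(d,d), knows(d,h)
round 2: derive cover(d,j) via R1 from cover(d,d), knows(d,j)
round 2: derive cover(e,f) via R1 from cover(e,d), knows(d,f)
round 2: derive cover(e,h) via R1 from cover(e,d), knows(d,h)
round 2: derive cover(e,j) via R1 from cover(e,d), knows(d,j)
round 2: derive cover(h,j) via R1 from cover(h,h), knows(h,j)
round 3: derive cover(b,e) via R1 from cover(b,f), knows(f,e)
round 3: derive cover(d,e) via R1 from cover(d,f), knows(f,e)
round 3: derive cover(e,e) via R1 from cover(e,f), knows(f,e)
round 4: derive cover(b,i) via R1 from cover(b,e), knows(e,i)
round 4: derive cover(e,i) via R1 from cover(e,e), knows(e,i)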